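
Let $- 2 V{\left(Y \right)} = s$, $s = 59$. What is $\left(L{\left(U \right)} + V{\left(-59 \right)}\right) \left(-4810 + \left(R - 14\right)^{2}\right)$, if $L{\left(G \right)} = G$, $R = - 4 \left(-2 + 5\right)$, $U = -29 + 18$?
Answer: $167427$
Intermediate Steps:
$U = -11$
$R = -12$ ($R = \left(-4\right) 3 = -12$)
$V{\left(Y \right)} = - \frac{59}{2}$ ($V{\left(Y \right)} = \left(- \frac{1}{2}\right) 59 = - \frac{59}{2}$)
$\left(L{\left(U \right)} + V{\left(-59 \right)}\right) \left(-4810 + \left(R - 14\right)^{2}\right) = \left(-11 - \frac{59}{2}\right) \left(-4810 + \left(-12 - 14\right)^{2}\right) = - \frac{81 \left(-4810 + \left(-26\right)^{2}\right)}{2} = - \frac{81 \left(-4810 + 676\right)}{2} = \left(- \frac{81}{2}\right) \left(-4134\right) = 167427$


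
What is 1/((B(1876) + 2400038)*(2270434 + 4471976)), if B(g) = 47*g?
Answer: 1/16776531986100 ≈ 5.9607e-14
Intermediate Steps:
1/((B(1876) + 2400038)*(2270434 + 4471976)) = 1/((47*1876 + 2400038)*(2270434 + 4471976)) = 1/((88172 + 2400038)*6742410) = 1/(2488210*6742410) = 1/16776531986100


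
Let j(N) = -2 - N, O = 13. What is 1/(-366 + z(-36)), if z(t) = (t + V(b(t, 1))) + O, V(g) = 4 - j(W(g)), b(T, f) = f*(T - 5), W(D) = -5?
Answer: -1/388 ≈ -0.0025773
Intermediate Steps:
b(T, f) = f*(-5 + T)
V(g) = 1 (V(g) = 4 - (-2 - 1*(-5)) = 4 - (-2 + 5) = 4 - 1*3 = 4 - 3 = 1)
z(t) = 14 + t (z(t) = (t + 1) + 13 = (1 + t) + 13 = 14 + t)
1/(-366 + z(-36)) = 1/(-366 + (14 - 36)) = 1/(-366 - 22) = 1/(-388) = -1/388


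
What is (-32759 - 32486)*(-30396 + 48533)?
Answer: -1183348565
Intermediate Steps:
(-32759 - 32486)*(-30396 + 48533) = -65245*18137 = -1183348565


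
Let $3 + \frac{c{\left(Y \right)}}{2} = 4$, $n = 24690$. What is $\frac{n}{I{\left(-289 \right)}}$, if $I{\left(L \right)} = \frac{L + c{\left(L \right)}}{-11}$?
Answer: $\frac{271590}{287} \approx 946.31$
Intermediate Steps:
$c{\left(Y \right)} = 2$ ($c{\left(Y \right)} = -6 + 2 \cdot 4 = -6 + 8 = 2$)
$I{\left(L \right)} = - \frac{2}{11} - \frac{L}{11}$ ($I{\left(L \right)} = \frac{L + 2}{-11} = \left(2 + L\right) \left(- \frac{1}{11}\right) = - \frac{2}{11} - \frac{L}{11}$)
$\frac{n}{I{\left(-289 \right)}} = \frac{24690}{- \frac{2}{11} - - \frac{289}{11}} = \frac{24690}{- \frac{2}{11} + \frac{289}{11}} = \frac{24690}{\frac{287}{11}} = 24690 \cdot \frac{11}{287} = \frac{271590}{287}$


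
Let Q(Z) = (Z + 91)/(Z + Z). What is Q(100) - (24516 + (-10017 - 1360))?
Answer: -2627609/200 ≈ -13138.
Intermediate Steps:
Q(Z) = (91 + Z)/(2*Z) (Q(Z) = (91 + Z)/((2*Z)) = (91 + Z)*(1/(2*Z)) = (91 + Z)/(2*Z))
Q(100) - (24516 + (-10017 - 1360)) = (1/2)*(91 + 100)/100 - (24516 + (-10017 - 1360)) = (1/2)*(1/100)*191 - (24516 - 11377) = 191/200 - 1*13139 = 191/200 - 13139 = -2627609/200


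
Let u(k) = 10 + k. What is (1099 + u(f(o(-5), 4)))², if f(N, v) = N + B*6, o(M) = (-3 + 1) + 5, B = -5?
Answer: 1170724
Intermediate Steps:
o(M) = 3 (o(M) = -2 + 5 = 3)
f(N, v) = -30 + N (f(N, v) = N - 5*6 = N - 30 = -30 + N)
(1099 + u(f(o(-5), 4)))² = (1099 + (10 + (-30 + 3)))² = (1099 + (10 - 27))² = (1099 - 17)² = 1082² = 1170724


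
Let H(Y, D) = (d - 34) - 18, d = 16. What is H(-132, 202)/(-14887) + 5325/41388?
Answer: 26921081/205381052 ≈ 0.13108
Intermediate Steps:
H(Y, D) = -36 (H(Y, D) = (16 - 34) - 18 = -18 - 18 = -36)
H(-132, 202)/(-14887) + 5325/41388 = -36/(-14887) + 5325/41388 = -36*(-1/14887) + 5325*(1/41388) = 36/14887 + 1775/13796 = 26921081/205381052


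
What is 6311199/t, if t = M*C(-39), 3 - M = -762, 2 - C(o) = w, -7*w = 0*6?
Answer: 123749/30 ≈ 4125.0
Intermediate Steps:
w = 0 (w = -0*6 = -⅐*0 = 0)
C(o) = 2 (C(o) = 2 - 1*0 = 2 + 0 = 2)
M = 765 (M = 3 - 1*(-762) = 3 + 762 = 765)
t = 1530 (t = 765*2 = 1530)
6311199/t = 6311199/1530 = 6311199*(1/1530) = 123749/30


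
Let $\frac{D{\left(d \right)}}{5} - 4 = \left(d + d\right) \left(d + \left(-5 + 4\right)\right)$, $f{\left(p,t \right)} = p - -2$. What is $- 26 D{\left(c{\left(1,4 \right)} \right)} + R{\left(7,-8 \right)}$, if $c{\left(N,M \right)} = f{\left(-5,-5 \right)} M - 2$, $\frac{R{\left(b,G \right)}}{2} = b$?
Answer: $-55106$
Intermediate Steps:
$R{\left(b,G \right)} = 2 b$
$f{\left(p,t \right)} = 2 + p$ ($f{\left(p,t \right)} = p + 2 = 2 + p$)
$c{\left(N,M \right)} = -2 - 3 M$ ($c{\left(N,M \right)} = \left(2 - 5\right) M - 2 = - 3 M - 2 = -2 - 3 M$)
$D{\left(d \right)} = 20 + 10 d \left(-1 + d\right)$ ($D{\left(d \right)} = 20 + 5 \left(d + d\right) \left(d + \left(-5 + 4\right)\right) = 20 + 5 \cdot 2 d \left(d - 1\right) = 20 + 5 \cdot 2 d \left(-1 + d\right) = 20 + 10 d \left(-1 + d\right)$)
$- 26 D{\left(c{\left(1,4 \right)} \right)} + R{\left(7,-8 \right)} = - 26 \left(20 - 10 \left(-2 - 12\right) + 10 \left(-2 - 12\right)^{2}\right) + 2 \cdot 7 = - 26 \left(20 - 10 \left(-2 - 12\right) + 10 \left(-2 - 12\right)^{2}\right) + 14 = - 26 \left(20 - -140 + 10 \left(-14\right)^{2}\right) + 14 = - 26 \left(20 + 140 + 10 \cdot 196\right) + 14 = - 26 \left(20 + 140 + 1960\right) + 14 = \left(-26\right) 2120 + 14 = -55120 + 14 = -55106$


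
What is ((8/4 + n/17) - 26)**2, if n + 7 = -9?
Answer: 179776/289 ≈ 622.06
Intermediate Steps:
n = -16 (n = -7 - 9 = -16)
((8/4 + n/17) - 26)**2 = ((8/4 - 16/17) - 26)**2 = ((8*(1/4) - 16*1/17) - 26)**2 = ((2 - 16/17) - 26)**2 = (18/17 - 26)**2 = (-424/17)**2 = 179776/289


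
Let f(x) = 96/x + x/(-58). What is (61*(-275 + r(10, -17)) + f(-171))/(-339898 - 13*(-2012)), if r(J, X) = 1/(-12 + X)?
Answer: 55457213/1037231052 ≈ 0.053467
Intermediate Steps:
f(x) = 96/x - x/58 (f(x) = 96/x + x*(-1/58) = 96/x - x/58)
(61*(-275 + r(10, -17)) + f(-171))/(-339898 - 13*(-2012)) = (61*(-275 + 1/(-12 - 17)) + (96/(-171) - 1/58*(-171)))/(-339898 - 13*(-2012)) = (61*(-275 + 1/(-29)) + (96*(-1/171) + 171/58))/(-339898 + 26156) = (61*(-275 - 1/29) + (-32/57 + 171/58))/(-313742) = (61*(-7976/29) + 7891/3306)*(-1/313742) = (-486536/29 + 7891/3306)*(-1/313742) = -55457213/3306*(-1/313742) = 55457213/1037231052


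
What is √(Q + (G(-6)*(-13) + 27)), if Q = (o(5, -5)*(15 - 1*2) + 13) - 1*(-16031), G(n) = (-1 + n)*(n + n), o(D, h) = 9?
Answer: 2*√3774 ≈ 122.87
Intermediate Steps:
G(n) = 2*n*(-1 + n) (G(n) = (-1 + n)*(2*n) = 2*n*(-1 + n))
Q = 16161 (Q = (9*(15 - 1*2) + 13) - 1*(-16031) = (9*(15 - 2) + 13) + 16031 = (9*13 + 13) + 16031 = (117 + 13) + 16031 = 130 + 16031 = 16161)
√(Q + (G(-6)*(-13) + 27)) = √(16161 + ((2*(-6)*(-1 - 6))*(-13) + 27)) = √(16161 + ((2*(-6)*(-7))*(-13) + 27)) = √(16161 + (84*(-13) + 27)) = √(16161 + (-1092 + 27)) = √(16161 - 1065) = √15096 = 2*√3774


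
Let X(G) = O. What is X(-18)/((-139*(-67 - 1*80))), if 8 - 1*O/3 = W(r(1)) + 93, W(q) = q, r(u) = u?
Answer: -86/6811 ≈ -0.012627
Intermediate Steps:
O = -258 (O = 24 - 3*(1 + 93) = 24 - 3*94 = 24 - 282 = -258)
X(G) = -258
X(-18)/((-139*(-67 - 1*80))) = -258*(-1/(139*(-67 - 1*80))) = -258*(-1/(139*(-67 - 80))) = -258/((-139*(-147))) = -258/20433 = -258*1/20433 = -86/6811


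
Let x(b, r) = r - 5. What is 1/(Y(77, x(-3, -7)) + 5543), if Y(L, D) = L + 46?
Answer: 1/5666 ≈ 0.00017649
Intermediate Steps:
x(b, r) = -5 + r
Y(L, D) = 46 + L
1/(Y(77, x(-3, -7)) + 5543) = 1/((46 + 77) + 5543) = 1/(123 + 5543) = 1/5666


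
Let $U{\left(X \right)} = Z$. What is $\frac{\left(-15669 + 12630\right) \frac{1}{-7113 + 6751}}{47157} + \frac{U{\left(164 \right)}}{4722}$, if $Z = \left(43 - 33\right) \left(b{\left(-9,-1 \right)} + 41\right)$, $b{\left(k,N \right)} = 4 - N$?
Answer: $\frac{1311155633}{13434746358} \approx 0.097594$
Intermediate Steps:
$Z = 460$ ($Z = \left(43 - 33\right) \left(\left(4 - -1\right) + 41\right) = 10 \left(\left(4 + 1\right) + 41\right) = 10 \left(5 + 41\right) = 10 \cdot 46 = 460$)
$U{\left(X \right)} = 460$
$\frac{\left(-15669 + 12630\right) \frac{1}{-7113 + 6751}}{47157} + \frac{U{\left(164 \right)}}{4722} = \frac{\left(-15669 + 12630\right) \frac{1}{-7113 + 6751}}{47157} + \frac{460}{4722} = - \frac{3039}{-362} \cdot \frac{1}{47157} + 460 \cdot \frac{1}{4722} = \left(-3039\right) \left(- \frac{1}{362}\right) \frac{1}{47157} + \frac{230}{2361} = \frac{3039}{362} \cdot \frac{1}{47157} + \frac{230}{2361} = \frac{1013}{5690278} + \frac{230}{2361} = \frac{1311155633}{13434746358}$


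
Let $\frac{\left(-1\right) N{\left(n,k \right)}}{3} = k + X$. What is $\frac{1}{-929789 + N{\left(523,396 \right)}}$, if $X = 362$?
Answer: $- \frac{1}{932063} \approx -1.0729 \cdot 10^{-6}$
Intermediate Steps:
$N{\left(n,k \right)} = -1086 - 3 k$ ($N{\left(n,k \right)} = - 3 \left(k + 362\right) = - 3 \left(362 + k\right) = -1086 - 3 k$)
$\frac{1}{-929789 + N{\left(523,396 \right)}} = \frac{1}{-929789 - 2274} = \frac{1}{-932063} = - \frac{1}{932063}$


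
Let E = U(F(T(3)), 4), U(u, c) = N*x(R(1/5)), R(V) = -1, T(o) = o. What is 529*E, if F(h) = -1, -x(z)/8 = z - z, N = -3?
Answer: 0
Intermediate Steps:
x(z) = 0 (x(z) = -8*(z - z) = -8*0 = 0)
U(u, c) = 0 (U(u, c) = -3*0 = 0)
E = 0
529*E = 529*0 = 0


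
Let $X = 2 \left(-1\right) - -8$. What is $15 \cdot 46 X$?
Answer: $4140$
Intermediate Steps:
$X = 6$ ($X = -2 + 8 = 6$)
$15 \cdot 46 X = 15 \cdot 46 \cdot 6 = 690 \cdot 6 = 4140$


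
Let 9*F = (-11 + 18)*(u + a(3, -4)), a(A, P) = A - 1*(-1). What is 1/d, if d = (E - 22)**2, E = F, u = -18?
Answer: 81/87616 ≈ 0.00092449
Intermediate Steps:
a(A, P) = 1 + A (a(A, P) = A + 1 = 1 + A)
F = -98/9 (F = ((-11 + 18)*(-18 + (1 + 3)))/9 = (7*(-18 + 4))/9 = (7*(-14))/9 = (1/9)*(-98) = -98/9 ≈ -10.889)
E = -98/9 ≈ -10.889
d = 87616/81 (d = (-98/9 - 22)**2 = (-296/9)**2 = 87616/81 ≈ 1081.7)
1/d = 1/(87616/81) = 81/87616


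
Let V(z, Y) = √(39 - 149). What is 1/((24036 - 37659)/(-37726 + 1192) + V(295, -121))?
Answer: 55300298/16334025921 - 148303684*I*√110/16334025921 ≈ 0.0033856 - 0.095226*I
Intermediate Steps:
V(z, Y) = I*√110 (V(z, Y) = √(-110) = I*√110)
1/((24036 - 37659)/(-37726 + 1192) + V(295, -121)) = 1/((24036 - 37659)/(-37726 + 1192) + I*√110) = 1/(-13623/(-36534) + I*√110) = 1/(-13623*(-1/36534) + I*√110) = 1/(4541/12178 + I*√110)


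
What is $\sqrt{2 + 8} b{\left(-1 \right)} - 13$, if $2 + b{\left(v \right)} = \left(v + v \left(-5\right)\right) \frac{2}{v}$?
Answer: $-13 - 10 \sqrt{10} \approx -44.623$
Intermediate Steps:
$b{\left(v \right)} = -10$ ($b{\left(v \right)} = -2 + \left(v + v \left(-5\right)\right) \frac{2}{v} = -2 + \left(v - 5 v\right) \frac{2}{v} = -2 + - 4 v \frac{2}{v} = -2 - 8 = -10$)
$\sqrt{2 + 8} b{\left(-1 \right)} - 13 = \sqrt{2 + 8} \left(-10\right) - 13 = \sqrt{10} \left(-10\right) - 13 = - 10 \sqrt{10} - 13 = -13 - 10 \sqrt{10}$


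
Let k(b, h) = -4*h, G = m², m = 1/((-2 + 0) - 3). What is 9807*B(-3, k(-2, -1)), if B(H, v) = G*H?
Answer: -29421/25 ≈ -1176.8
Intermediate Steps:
m = -⅕ (m = 1/(-2 - 3) = 1/(-5) = -⅕ ≈ -0.20000)
G = 1/25 (G = (-⅕)² = 1/25 ≈ 0.040000)
B(H, v) = H/25
9807*B(-3, k(-2, -1)) = 9807*((1/25)*(-3)) = 9807*(-3/25) = -29421/25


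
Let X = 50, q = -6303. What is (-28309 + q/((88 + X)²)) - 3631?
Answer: -202757221/6348 ≈ -31940.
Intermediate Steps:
(-28309 + q/((88 + X)²)) - 3631 = (-28309 - 6303/(88 + 50)²) - 3631 = (-28309 - 6303/(138²)) - 3631 = (-28309 - 6303/19044) - 3631 = (-28309 - 6303*1/19044) - 3631 = (-28309 - 2101/6348) - 3631 = -179707633/6348 - 3631 = -202757221/6348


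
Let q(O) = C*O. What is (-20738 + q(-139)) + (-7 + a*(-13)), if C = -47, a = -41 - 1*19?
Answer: -13432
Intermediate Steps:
a = -60 (a = -41 - 19 = -60)
q(O) = -47*O
(-20738 + q(-139)) + (-7 + a*(-13)) = (-20738 - 47*(-139)) + (-7 - 60*(-13)) = (-20738 + 6533) + (-7 + 780) = -14205 + 773 = -13432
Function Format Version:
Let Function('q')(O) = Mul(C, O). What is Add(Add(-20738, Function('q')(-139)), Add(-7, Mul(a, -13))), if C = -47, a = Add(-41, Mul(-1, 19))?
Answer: -13432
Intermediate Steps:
a = -60 (a = Add(-41, -19) = -60)
Function('q')(O) = Mul(-47, O)
Add(Add(-20738, Function('q')(-139)), Add(-7, Mul(a, -13))) = Add(Add(-20738, Mul(-47, -139)), Add(-7, Mul(-60, -13))) = Add(Add(-20738, 6533), Add(-7, 780)) = Add(-14205, 773) = -13432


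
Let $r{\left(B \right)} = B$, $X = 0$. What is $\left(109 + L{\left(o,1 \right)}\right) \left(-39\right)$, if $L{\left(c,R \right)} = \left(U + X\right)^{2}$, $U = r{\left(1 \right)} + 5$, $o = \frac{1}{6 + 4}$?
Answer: $-5655$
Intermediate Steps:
$o = \frac{1}{10} \approx 0.1$
$U = 6$ ($U = 1 + 5 = 6$)
$L{\left(c,R \right)} = 36$ ($L{\left(c,R \right)} = \left(6 + 0\right)^{2} = 6^{2} = 36$)
$\left(109 + L{\left(o,1 \right)}\right) \left(-39\right) = \left(109 + 36\right) \left(-39\right) = 145 \left(-39\right) = -5655$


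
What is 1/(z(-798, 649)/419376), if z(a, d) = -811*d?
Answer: -419376/526339 ≈ -0.79678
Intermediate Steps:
1/(z(-798, 649)/419376) = 1/(-811*649/419376) = 1/(-526339*1/419376) = 1/(-526339/419376) = -419376/526339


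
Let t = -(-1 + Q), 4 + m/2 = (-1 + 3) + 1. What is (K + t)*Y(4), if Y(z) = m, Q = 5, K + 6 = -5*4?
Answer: 60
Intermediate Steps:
K = -26 (K = -6 - 5*4 = -6 - 20 = -26)
m = -2 (m = -8 + 2*((-1 + 3) + 1) = -8 + 2*(2 + 1) = -8 + 2*3 = -8 + 6 = -2)
Y(z) = -2
t = -4 (t = -(-1 + 5) = -1*4 = -4)
(K + t)*Y(4) = (-26 - 4)*(-2) = -30*(-2) = 60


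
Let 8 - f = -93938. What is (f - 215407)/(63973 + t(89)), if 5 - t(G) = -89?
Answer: -121461/64067 ≈ -1.8958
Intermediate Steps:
f = 93946 (f = 8 - 1*(-93938) = 8 + 93938 = 93946)
t(G) = 94 (t(G) = 5 - 1*(-89) = 5 + 89 = 94)
(f - 215407)/(63973 + t(89)) = (93946 - 215407)/(63973 + 94) = -121461/64067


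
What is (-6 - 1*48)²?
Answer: 2916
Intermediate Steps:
(-6 - 1*48)² = (-6 - 48)² = (-54)² = 2916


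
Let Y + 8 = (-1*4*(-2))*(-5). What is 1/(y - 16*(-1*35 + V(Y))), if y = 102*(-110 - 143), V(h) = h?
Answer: -1/24478 ≈ -4.0853e-5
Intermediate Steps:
Y = -48 (Y = -8 + (-1*4*(-2))*(-5) = -8 - 4*(-2)*(-5) = -8 + 8*(-5) = -8 - 40 = -48)
y = -25806 (y = 102*(-253) = -25806)
1/(y - 16*(-1*35 + V(Y))) = 1/(-25806 - 16*(-1*35 - 48)) = 1/(-25806 - 16*(-35 - 48)) = 1/(-25806 - 16*(-83)) = 1/(-25806 + 1328) = 1/(-24478) = -1/24478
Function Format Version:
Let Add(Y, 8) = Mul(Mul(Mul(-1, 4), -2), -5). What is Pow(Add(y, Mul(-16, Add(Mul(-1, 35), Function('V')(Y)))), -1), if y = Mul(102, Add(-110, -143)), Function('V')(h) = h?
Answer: Rational(-1, 24478) ≈ -4.0853e-5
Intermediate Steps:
Y = -48 (Y = Add(-8, Mul(Mul(Mul(-1, 4), -2), -5)) = Add(-8, Mul(Mul(-4, -2), -5)) = Add(-8, Mul(8, -5)) = Add(-8, -40) = -48)
y = -25806 (y = Mul(102, -253) = -25806)
Pow(Add(y, Mul(-16, Add(Mul(-1, 35), Function('V')(Y)))), -1) = Pow(Add(-25806, Mul(-16, Add(Mul(-1, 35), -48))), -1) = Pow(Add(-25806, Mul(-16, Add(-35, -48))), -1) = Pow(Add(-25806, Mul(-16, -83)), -1) = Pow(Add(-25806, 1328), -1) = Pow(-24478, -1) = Rational(-1, 24478)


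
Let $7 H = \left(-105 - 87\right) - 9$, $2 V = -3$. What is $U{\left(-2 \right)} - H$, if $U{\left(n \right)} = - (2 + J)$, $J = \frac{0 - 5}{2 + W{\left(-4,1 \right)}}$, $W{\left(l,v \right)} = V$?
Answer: $\frac{257}{7} \approx 36.714$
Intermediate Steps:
$V = - \frac{3}{2}$ ($V = \frac{1}{2} \left(-3\right) = - \frac{3}{2} \approx -1.5$)
$W{\left(l,v \right)} = - \frac{3}{2}$
$J = -10$ ($J = \frac{0 - 5}{2 - \frac{3}{2}} = - 5 \frac{1}{\frac{1}{2}} = \left(-5\right) 2 = -10$)
$U{\left(n \right)} = 8$ ($U{\left(n \right)} = - (2 - 10) = \left(-1\right) \left(-8\right) = 8$)
$H = - \frac{201}{7}$ ($H = \frac{\left(-105 - 87\right) - 9}{7} = \frac{-192 - 9}{7} = \frac{1}{7} \left(-201\right) = - \frac{201}{7} \approx -28.714$)
$U{\left(-2 \right)} - H = 8 - - \frac{201}{7} = 8 + \frac{201}{7} = \frac{257}{7}$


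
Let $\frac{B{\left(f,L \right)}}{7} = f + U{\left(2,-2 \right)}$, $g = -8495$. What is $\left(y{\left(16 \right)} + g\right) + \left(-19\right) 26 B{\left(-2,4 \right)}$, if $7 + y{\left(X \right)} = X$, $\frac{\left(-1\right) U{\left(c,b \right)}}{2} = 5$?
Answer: $33010$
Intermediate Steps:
$U{\left(c,b \right)} = -10$ ($U{\left(c,b \right)} = \left(-2\right) 5 = -10$)
$B{\left(f,L \right)} = -70 + 7 f$ ($B{\left(f,L \right)} = 7 \left(f - 10\right) = 7 \left(-10 + f\right) = -70 + 7 f$)
$y{\left(X \right)} = -7 + X$
$\left(y{\left(16 \right)} + g\right) + \left(-19\right) 26 B{\left(-2,4 \right)} = \left(\left(-7 + 16\right) - 8495\right) + \left(-19\right) 26 \left(-70 + 7 \left(-2\right)\right) = \left(9 - 8495\right) - 494 \left(-70 - 14\right) = -8486 - -41496 = -8486 + 41496 = 33010$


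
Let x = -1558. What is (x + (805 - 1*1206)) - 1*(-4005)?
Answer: 2046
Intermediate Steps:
(x + (805 - 1*1206)) - 1*(-4005) = (-1558 + (805 - 1*1206)) - 1*(-4005) = (-1558 + (805 - 1206)) + 4005 = (-1558 - 401) + 4005 = -1959 + 4005 = 2046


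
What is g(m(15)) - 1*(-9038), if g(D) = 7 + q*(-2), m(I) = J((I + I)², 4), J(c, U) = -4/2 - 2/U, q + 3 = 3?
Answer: 9045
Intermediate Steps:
q = 0 (q = -3 + 3 = 0)
J(c, U) = -2 - 2/U (J(c, U) = -4*½ - 2/U = -2 - 2/U)
m(I) = -5/2 (m(I) = -2 - 2/4 = -2 - 2*¼ = -2 - ½ = -5/2)
g(D) = 7 (g(D) = 7 + 0*(-2) = 7 + 0 = 7)
g(m(15)) - 1*(-9038) = 7 - 1*(-9038) = 7 + 9038 = 9045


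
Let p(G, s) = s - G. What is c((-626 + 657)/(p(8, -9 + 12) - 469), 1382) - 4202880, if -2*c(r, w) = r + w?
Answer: -3984985277/948 ≈ -4.2036e+6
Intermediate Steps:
c(r, w) = -r/2 - w/2 (c(r, w) = -(r + w)/2 = -r/2 - w/2)
c((-626 + 657)/(p(8, -9 + 12) - 469), 1382) - 4202880 = (-(-626 + 657)/(2*(((-9 + 12) - 1*8) - 469)) - ½*1382) - 4202880 = (-31/(2*((3 - 8) - 469)) - 691) - 4202880 = (-31/(2*(-5 - 469)) - 691) - 4202880 = (-31/(2*(-474)) - 691) - 4202880 = (-31*(-1)/(2*474) - 691) - 4202880 = (-½*(-31/474) - 691) - 4202880 = (31/948 - 691) - 4202880 = -655037/948 - 4202880 = -3984985277/948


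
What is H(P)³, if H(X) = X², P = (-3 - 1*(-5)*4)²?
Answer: 582622237229761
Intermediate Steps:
P = 289 (P = (-3 + 5*4)² = (-3 + 20)² = 17² = 289)
H(P)³ = (289²)³ = 83521³ = 582622237229761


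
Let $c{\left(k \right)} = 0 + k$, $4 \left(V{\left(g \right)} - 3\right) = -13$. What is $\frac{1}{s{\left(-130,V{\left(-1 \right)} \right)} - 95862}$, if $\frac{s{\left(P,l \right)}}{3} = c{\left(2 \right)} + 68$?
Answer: $- \frac{1}{95652} \approx -1.0455 \cdot 10^{-5}$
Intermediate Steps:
$V{\left(g \right)} = - \frac{1}{4}$ ($V{\left(g \right)} = 3 + \frac{1}{4} \left(-13\right) = 3 - \frac{13}{4} = - \frac{1}{4}$)
$c{\left(k \right)} = k$
$s{\left(P,l \right)} = 210$ ($s{\left(P,l \right)} = 3 \left(2 + 68\right) = 3 \cdot 70 = 210$)
$\frac{1}{s{\left(-130,V{\left(-1 \right)} \right)} - 95862} = \frac{1}{210 - 95862} = \frac{1}{-95652} = - \frac{1}{95652}$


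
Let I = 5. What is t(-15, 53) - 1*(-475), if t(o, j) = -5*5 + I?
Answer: 455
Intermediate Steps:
t(o, j) = -20 (t(o, j) = -5*5 + 5 = -25 + 5 = -20)
t(-15, 53) - 1*(-475) = -20 - 1*(-475) = -20 + 475 = 455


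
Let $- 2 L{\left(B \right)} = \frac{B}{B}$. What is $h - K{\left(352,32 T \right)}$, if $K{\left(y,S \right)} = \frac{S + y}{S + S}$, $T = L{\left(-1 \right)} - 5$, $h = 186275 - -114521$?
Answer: $\frac{601593}{2} \approx 3.008 \cdot 10^{5}$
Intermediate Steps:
$L{\left(B \right)} = - \frac{1}{2}$ ($L{\left(B \right)} = - \frac{B \frac{1}{B}}{2} = \left(- \frac{1}{2}\right) 1 = - \frac{1}{2}$)
$h = 300796$ ($h = 186275 + 114521 = 300796$)
$T = - \frac{11}{2}$ ($T = - \frac{1}{2} - 5 = - \frac{11}{2} \approx -5.5$)
$K{\left(y,S \right)} = \frac{S + y}{2 S}$
$h - K{\left(352,32 T \right)} = 300796 - \frac{32 \left(- \frac{11}{2}\right) + 352}{2 \cdot 32 \left(- \frac{11}{2}\right)} = 300796 - \frac{-176 + 352}{2 \left(-176\right)} = 300796 - \frac{1}{2} \left(- \frac{1}{176}\right) 176 = 300796 - - \frac{1}{2} = 300796 + \frac{1}{2} = \frac{601593}{2}$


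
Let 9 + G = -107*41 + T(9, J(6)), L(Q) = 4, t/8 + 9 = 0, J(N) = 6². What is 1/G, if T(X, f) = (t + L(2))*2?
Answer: -1/4532 ≈ -0.00022065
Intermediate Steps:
J(N) = 36
t = -72 (t = -72 + 8*0 = -72 + 0 = -72)
T(X, f) = -136 (T(X, f) = (-72 + 4)*2 = -68*2 = -136)
G = -4532 (G = -9 + (-107*41 - 136) = -9 + (-4387 - 136) = -9 - 4523 = -4532)
1/G = 1/(-4532) = -1/4532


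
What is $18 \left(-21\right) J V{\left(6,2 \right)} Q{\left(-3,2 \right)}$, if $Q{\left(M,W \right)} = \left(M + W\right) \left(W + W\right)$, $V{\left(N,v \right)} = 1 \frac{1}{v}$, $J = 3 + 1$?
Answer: $3024$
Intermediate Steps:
$J = 4$
$V{\left(N,v \right)} = \frac{1}{v}$
$Q{\left(M,W \right)} = 2 W \left(M + W\right)$ ($Q{\left(M,W \right)} = \left(M + W\right) 2 W = 2 W \left(M + W\right)$)
$18 \left(-21\right) J V{\left(6,2 \right)} Q{\left(-3,2 \right)} = 18 \left(-21\right) \frac{4}{2} \cdot 2 \cdot 2 \left(-3 + 2\right) = - 378 \cdot 4 \cdot \frac{1}{2} \cdot 2 \cdot 2 \left(-1\right) = - 378 \cdot 2 \left(-4\right) = \left(-378\right) \left(-8\right) = 3024$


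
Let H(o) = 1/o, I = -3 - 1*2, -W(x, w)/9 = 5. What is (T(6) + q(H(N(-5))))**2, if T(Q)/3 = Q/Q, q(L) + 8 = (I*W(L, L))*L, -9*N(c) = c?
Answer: 160000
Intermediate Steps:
N(c) = -c/9
W(x, w) = -45 (W(x, w) = -9*5 = -45)
I = -5 (I = -3 - 2 = -5)
q(L) = -8 + 225*L (q(L) = -8 + (-5*(-45))*L = -8 + 225*L)
T(Q) = 3 (T(Q) = 3*(Q/Q) = 3*1 = 3)
(T(6) + q(H(N(-5))))**2 = (3 + (-8 + 225/((-1/9*(-5)))))**2 = (3 + (-8 + 225/(5/9)))**2 = (3 + (-8 + 225*(9/5)))**2 = (3 + (-8 + 405))**2 = (3 + 397)**2 = 400**2 = 160000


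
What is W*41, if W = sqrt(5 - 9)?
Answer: 82*I ≈ 82.0*I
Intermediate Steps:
W = 2*I (W = sqrt(-4) = 2*I ≈ 2.0*I)
W*41 = (2*I)*41 = 82*I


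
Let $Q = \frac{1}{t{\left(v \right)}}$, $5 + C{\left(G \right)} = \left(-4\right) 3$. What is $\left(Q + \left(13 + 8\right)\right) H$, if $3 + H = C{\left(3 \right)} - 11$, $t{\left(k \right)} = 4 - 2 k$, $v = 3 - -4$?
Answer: $- \frac{6479}{10} \approx -647.9$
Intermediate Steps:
$v = 7$ ($v = 3 + 4 = 7$)
$C{\left(G \right)} = -17$ ($C{\left(G \right)} = -5 - 12 = -17$)
$Q = - \frac{1}{10}$ ($Q = \frac{1}{4 - 14} = \frac{1}{-10} = - \frac{1}{10} \approx -0.1$)
$H = -31$ ($H = -3 - 28 = -31$)
$\left(Q + \left(13 + 8\right)\right) H = \left(- \frac{1}{10} + \left(13 + 8\right)\right) \left(-31\right) = \left(- \frac{1}{10} + 21\right) \left(-31\right) = \frac{209}{10} \left(-31\right) = - \frac{6479}{10}$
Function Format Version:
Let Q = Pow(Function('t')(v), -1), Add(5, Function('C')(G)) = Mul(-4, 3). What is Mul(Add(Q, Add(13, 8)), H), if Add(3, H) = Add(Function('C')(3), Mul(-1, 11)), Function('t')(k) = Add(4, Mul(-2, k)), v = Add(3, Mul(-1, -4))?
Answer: Rational(-6479, 10) ≈ -647.90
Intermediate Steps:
v = 7 (v = Add(3, 4) = 7)
Function('C')(G) = -17 (Function('C')(G) = Add(-5, Mul(-4, 3)) = Add(-5, -12) = -17)
Q = Rational(-1, 10) (Q = Pow(Add(4, Mul(-2, 7)), -1) = Pow(Add(4, -14), -1) = Pow(-10, -1) = Rational(-1, 10) ≈ -0.10000)
H = -31 (H = Add(-3, Add(-17, Mul(-1, 11))) = Add(-3, Add(-17, -11)) = Add(-3, -28) = -31)
Mul(Add(Q, Add(13, 8)), H) = Mul(Add(Rational(-1, 10), Add(13, 8)), -31) = Mul(Add(Rational(-1, 10), 21), -31) = Mul(Rational(209, 10), -31) = Rational(-6479, 10)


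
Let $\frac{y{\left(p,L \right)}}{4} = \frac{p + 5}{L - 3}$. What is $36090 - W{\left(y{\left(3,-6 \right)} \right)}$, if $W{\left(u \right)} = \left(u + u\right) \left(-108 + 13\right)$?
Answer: $\frac{318730}{9} \approx 35414.0$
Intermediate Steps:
$y{\left(p,L \right)} = \frac{4 \left(5 + p\right)}{-3 + L}$ ($y{\left(p,L \right)} = 4 \frac{p + 5}{L - 3} = 4 \frac{5 + p}{-3 + L} = \frac{4 \left(5 + p\right)}{-3 + L}$)
$W{\left(u \right)} = - 190 u$ ($W{\left(u \right)} = 2 u \left(-95\right) = - 190 u$)
$36090 - W{\left(y{\left(3,-6 \right)} \right)} = 36090 - - 190 \frac{4 \left(5 + 3\right)}{-3 - 6} = 36090 - - 190 \cdot 4 \frac{1}{-9} \cdot 8 = 36090 - - 190 \cdot 4 \left(- \frac{1}{9}\right) 8 = 36090 - \left(-190\right) \left(- \frac{32}{9}\right) = 36090 - \frac{6080}{9} = \frac{318730}{9}$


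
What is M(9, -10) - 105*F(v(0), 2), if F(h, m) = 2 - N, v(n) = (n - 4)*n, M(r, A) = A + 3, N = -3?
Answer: -532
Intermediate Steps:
M(r, A) = 3 + A
v(n) = n*(-4 + n) (v(n) = (-4 + n)*n = n*(-4 + n))
F(h, m) = 5 (F(h, m) = 2 - 1*(-3) = 2 + 3 = 5)
M(9, -10) - 105*F(v(0), 2) = (3 - 10) - 105*5 = -7 - 525 = -532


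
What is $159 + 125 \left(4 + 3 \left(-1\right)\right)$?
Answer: $284$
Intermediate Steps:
$159 + 125 \left(4 + 3 \left(-1\right)\right) = 159 + 125 \left(4 - 3\right) = 159 + 125 \cdot 1 = 159 + 125 = 284$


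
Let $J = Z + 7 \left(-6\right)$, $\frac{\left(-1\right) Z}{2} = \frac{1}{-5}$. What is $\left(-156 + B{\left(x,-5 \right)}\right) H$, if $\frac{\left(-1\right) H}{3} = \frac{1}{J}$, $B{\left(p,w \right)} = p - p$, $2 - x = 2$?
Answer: $- \frac{45}{4} \approx -11.25$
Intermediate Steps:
$x = 0$ ($x = 2 - 2 = 0$)
$B{\left(p,w \right)} = 0$
$Z = \frac{2}{5}$ ($Z = - \frac{2}{-5} = \left(-2\right) \left(- \frac{1}{5}\right) = \frac{2}{5} \approx 0.4$)
$J = - \frac{208}{5}$ ($J = \frac{2}{5} + 7 \left(-6\right) = \frac{2}{5} - 42 = - \frac{208}{5} \approx -41.6$)
$H = \frac{15}{208}$ ($H = - \frac{3}{- \frac{208}{5}} = \left(-3\right) \left(- \frac{5}{208}\right) = \frac{15}{208} \approx 0.072115$)
$\left(-156 + B{\left(x,-5 \right)}\right) H = \left(-156 + 0\right) \frac{15}{208} = \left(-156\right) \frac{15}{208} = - \frac{45}{4}$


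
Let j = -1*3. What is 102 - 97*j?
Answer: 393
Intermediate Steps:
j = -3
102 - 97*j = 102 - 97*(-3) = 102 + 291 = 393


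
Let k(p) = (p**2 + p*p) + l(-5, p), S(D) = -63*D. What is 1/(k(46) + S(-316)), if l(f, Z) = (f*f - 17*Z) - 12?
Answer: 1/23371 ≈ 4.2788e-5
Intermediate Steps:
l(f, Z) = -12 + f**2 - 17*Z (l(f, Z) = (f**2 - 17*Z) - 12 = -12 + f**2 - 17*Z)
k(p) = 13 - 17*p + 2*p**2 (k(p) = (p**2 + p*p) + (-12 + (-5)**2 - 17*p) = (p**2 + p**2) + (-12 + 25 - 17*p) = 2*p**2 + (13 - 17*p) = 13 - 17*p + 2*p**2)
1/(k(46) + S(-316)) = 1/((13 - 17*46 + 2*46**2) - 63*(-316)) = 1/((13 - 782 + 2*2116) + 19908) = 1/((13 - 782 + 4232) + 19908) = 1/(3463 + 19908) = 1/23371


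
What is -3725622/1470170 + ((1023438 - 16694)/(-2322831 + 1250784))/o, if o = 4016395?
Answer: -1604165134977842291/633020536944634605 ≈ -2.5341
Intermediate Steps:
-3725622/1470170 + ((1023438 - 16694)/(-2322831 + 1250784))/o = -3725622/1470170 + ((1023438 - 16694)/(-2322831 + 1250784))/4016395 = -3725622*1/1470170 + (1006744/(-1072047))*(1/4016395) = -1862811/735085 + (1006744*(-1/1072047))*(1/4016395) = -1862811/735085 - 1006744/1072047*1/4016395 = -1862811/735085 - 1006744/4305764210565 = -1604165134977842291/633020536944634605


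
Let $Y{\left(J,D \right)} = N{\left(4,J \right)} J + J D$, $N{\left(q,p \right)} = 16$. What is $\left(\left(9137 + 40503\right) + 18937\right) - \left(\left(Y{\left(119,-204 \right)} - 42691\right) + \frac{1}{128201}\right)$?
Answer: $\frac{17132781639}{128201} \approx 1.3364 \cdot 10^{5}$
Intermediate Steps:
$Y{\left(J,D \right)} = 16 J + D J$ ($Y{\left(J,D \right)} = 16 J + J D = 16 J + D J$)
$\left(\left(9137 + 40503\right) + 18937\right) - \left(\left(Y{\left(119,-204 \right)} - 42691\right) + \frac{1}{128201}\right) = \left(\left(9137 + 40503\right) + 18937\right) - \left(\left(119 \left(16 - 204\right) - 42691\right) + \frac{1}{128201}\right) = \left(49640 + 18937\right) - \left(\left(119 \left(-188\right) - 42691\right) + \frac{1}{128201}\right) = 68577 - \left(\left(-22372 - 42691\right) + \frac{1}{128201}\right) = 68577 - \left(-65063 + \frac{1}{128201}\right) = 68577 - - \frac{8341141662}{128201} = 68577 + \frac{8341141662}{128201} = \frac{17132781639}{128201}$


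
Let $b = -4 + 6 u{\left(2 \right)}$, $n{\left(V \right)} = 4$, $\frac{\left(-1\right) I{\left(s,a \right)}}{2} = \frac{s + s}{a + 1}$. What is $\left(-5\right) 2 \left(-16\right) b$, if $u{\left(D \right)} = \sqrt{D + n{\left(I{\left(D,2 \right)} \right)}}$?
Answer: $-640 + 960 \sqrt{6} \approx 1711.5$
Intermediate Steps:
$I{\left(s,a \right)} = - \frac{4 s}{1 + a}$ ($I{\left(s,a \right)} = - 2 \frac{s + s}{a + 1} = - 2 \frac{2 s}{1 + a} = - \frac{4 s}{1 + a}$)
$u{\left(D \right)} = \sqrt{4 + D}$ ($u{\left(D \right)} = \sqrt{D + 4} = \sqrt{4 + D}$)
$b = -4 + 6 \sqrt{6}$ ($b = -4 + 6 \sqrt{4 + 2} = -4 + 6 \sqrt{6} \approx 10.697$)
$\left(-5\right) 2 \left(-16\right) b = \left(-5\right) 2 \left(-16\right) \left(-4 + 6 \sqrt{6}\right) = \left(-10\right) \left(-16\right) \left(-4 + 6 \sqrt{6}\right) = 160 \left(-4 + 6 \sqrt{6}\right) = -640 + 960 \sqrt{6}$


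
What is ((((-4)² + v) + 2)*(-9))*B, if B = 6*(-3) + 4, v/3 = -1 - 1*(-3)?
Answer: 3024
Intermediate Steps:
v = 6 (v = 3*(-1 - 1*(-3)) = 3*(-1 + 3) = 3*2 = 6)
B = -14 (B = -18 + 4 = -14)
((((-4)² + v) + 2)*(-9))*B = ((((-4)² + 6) + 2)*(-9))*(-14) = (((16 + 6) + 2)*(-9))*(-14) = ((22 + 2)*(-9))*(-14) = (24*(-9))*(-14) = -216*(-14) = 3024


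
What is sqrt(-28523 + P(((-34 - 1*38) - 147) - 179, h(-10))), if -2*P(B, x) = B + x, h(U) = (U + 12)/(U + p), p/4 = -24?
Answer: I*sqrt(318248358)/106 ≈ 168.3*I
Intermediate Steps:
p = -96 (p = 4*(-24) = -96)
h(U) = (12 + U)/(-96 + U) (h(U) = (U + 12)/(U - 96) = (12 + U)/(-96 + U))
P(B, x) = -B/2 - x/2 (P(B, x) = -(B + x)/2 = -B/2 - x/2)
sqrt(-28523 + P(((-34 - 1*38) - 147) - 179, h(-10))) = sqrt(-28523 + (-(((-34 - 1*38) - 147) - 179)/2 - (12 - 10)/(2*(-96 - 10)))) = sqrt(-28523 + (-(((-34 - 38) - 147) - 179)/2 - 2/(2*(-106)))) = sqrt(-28523 + (-((-72 - 147) - 179)/2 - (-1)*2/212)) = sqrt(-28523 + (-(-219 - 179)/2 - 1/2*(-1/53))) = sqrt(-28523 + (-1/2*(-398) + 1/106)) = sqrt(-28523 + (199 + 1/106)) = sqrt(-28523 + 21095/106) = sqrt(-3002343/106) = I*sqrt(318248358)/106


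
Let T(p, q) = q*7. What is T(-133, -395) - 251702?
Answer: -254467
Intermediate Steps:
T(p, q) = 7*q
T(-133, -395) - 251702 = 7*(-395) - 251702 = -2765 - 251702 = -254467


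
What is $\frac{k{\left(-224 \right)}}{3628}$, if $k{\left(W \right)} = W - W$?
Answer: $0$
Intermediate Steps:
$k{\left(W \right)} = 0$
$\frac{k{\left(-224 \right)}}{3628} = \frac{0}{3628} = 0 \cdot \frac{1}{3628} = 0$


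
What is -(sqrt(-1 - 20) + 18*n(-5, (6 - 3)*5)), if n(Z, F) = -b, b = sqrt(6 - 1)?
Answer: 18*sqrt(5) - I*sqrt(21) ≈ 40.249 - 4.5826*I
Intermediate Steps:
b = sqrt(5) ≈ 2.2361
n(Z, F) = -sqrt(5)
-(sqrt(-1 - 20) + 18*n(-5, (6 - 3)*5)) = -(sqrt(-1 - 20) + 18*(-sqrt(5))) = -(sqrt(-21) - 18*sqrt(5)) = -(I*sqrt(21) - 18*sqrt(5)) = -(-18*sqrt(5) + I*sqrt(21)) = 18*sqrt(5) - I*sqrt(21)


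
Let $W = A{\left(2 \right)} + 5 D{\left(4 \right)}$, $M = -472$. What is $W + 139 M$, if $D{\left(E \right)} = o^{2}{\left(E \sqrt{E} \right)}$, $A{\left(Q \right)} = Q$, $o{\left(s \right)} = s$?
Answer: $-65286$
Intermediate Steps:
$D{\left(E \right)} = E^{3}$ ($D{\left(E \right)} = \left(E \sqrt{E}\right)^{2} = \left(E^{\frac{3}{2}}\right)^{2} = E^{3}$)
$W = 322$ ($W = 2 + 5 \cdot 4^{3} = 2 + 5 \cdot 64 = 2 + 320 = 322$)
$W + 139 M = 322 + 139 \left(-472\right) = 322 - 65608 = -65286$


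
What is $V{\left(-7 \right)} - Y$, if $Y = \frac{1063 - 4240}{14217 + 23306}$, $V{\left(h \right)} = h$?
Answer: $- \frac{259484}{37523} \approx -6.9153$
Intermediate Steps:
$Y = - \frac{3177}{37523} \approx -0.084668$
$V{\left(-7 \right)} - Y = -7 - - \frac{3177}{37523} = -7 + \frac{3177}{37523} = - \frac{259484}{37523}$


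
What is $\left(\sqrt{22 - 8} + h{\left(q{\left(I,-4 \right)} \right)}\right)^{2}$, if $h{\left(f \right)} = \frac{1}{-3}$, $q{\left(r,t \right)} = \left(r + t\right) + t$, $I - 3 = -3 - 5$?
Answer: $\frac{127}{9} - \frac{2 \sqrt{14}}{3} \approx 11.617$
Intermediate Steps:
$I = -5$ ($I = 3 - 8 = -5$)
$q{\left(r,t \right)} = r + 2 t$
$h{\left(f \right)} = - \frac{1}{3}$
$\left(\sqrt{22 - 8} + h{\left(q{\left(I,-4 \right)} \right)}\right)^{2} = \left(\sqrt{22 - 8} - \frac{1}{3}\right)^{2} = \left(\sqrt{14} - \frac{1}{3}\right)^{2} = \left(- \frac{1}{3} + \sqrt{14}\right)^{2}$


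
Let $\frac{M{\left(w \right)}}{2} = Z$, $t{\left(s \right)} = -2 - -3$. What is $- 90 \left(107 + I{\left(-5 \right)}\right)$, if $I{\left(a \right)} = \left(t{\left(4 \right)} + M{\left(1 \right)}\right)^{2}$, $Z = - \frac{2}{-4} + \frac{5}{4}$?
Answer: $- \frac{22905}{2} \approx -11453.0$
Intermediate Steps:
$Z = \frac{7}{4}$ ($Z = \left(-2\right) \left(- \frac{1}{4}\right) + 5 \cdot \frac{1}{4} = \frac{1}{2} + \frac{5}{4} = \frac{7}{4} \approx 1.75$)
$t{\left(s \right)} = 1$ ($t{\left(s \right)} = -2 + 3 = 1$)
$M{\left(w \right)} = \frac{7}{2}$ ($M{\left(w \right)} = 2 \cdot \frac{7}{4} = \frac{7}{2}$)
$I{\left(a \right)} = \frac{81}{4}$ ($I{\left(a \right)} = \left(1 + \frac{7}{2}\right)^{2} = \left(\frac{9}{2}\right)^{2} = \frac{81}{4}$)
$- 90 \left(107 + I{\left(-5 \right)}\right) = - 90 \left(107 + \frac{81}{4}\right) = \left(-90\right) \frac{509}{4} = - \frac{22905}{2}$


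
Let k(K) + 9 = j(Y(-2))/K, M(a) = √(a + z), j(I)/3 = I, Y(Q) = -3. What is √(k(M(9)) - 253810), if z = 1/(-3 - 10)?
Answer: √(-853847116 - 522*√377)/58 ≈ 503.81*I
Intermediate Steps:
z = -1/13 (z = 1/(-13) = -1/13 ≈ -0.076923)
j(I) = 3*I
M(a) = √(-1/13 + a) (M(a) = √(a - 1/13) = √(-1/13 + a))
k(K) = -9 - 9/K (k(K) = -9 + (3*(-3))/K = -9 - 9/K)
√(k(M(9)) - 253810) = √((-9 - 9*13/√(-13 + 169*9)) - 253810) = √((-9 - 9*13/√(-13 + 1521)) - 253810) = √((-9 - 9*√377/58) - 253810) = √(-253819 - 9*√377/58)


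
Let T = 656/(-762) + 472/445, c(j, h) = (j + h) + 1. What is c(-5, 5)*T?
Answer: 33872/169545 ≈ 0.19978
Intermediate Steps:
c(j, h) = 1 + h + j (c(j, h) = (h + j) + 1 = 1 + h + j)
T = 33872/169545 (T = 656*(-1/762) + 472*(1/445) = -328/381 + 472/445 = 33872/169545 ≈ 0.19978)
c(-5, 5)*T = (1 + 5 - 5)*(33872/169545) = 1*(33872/169545) = 33872/169545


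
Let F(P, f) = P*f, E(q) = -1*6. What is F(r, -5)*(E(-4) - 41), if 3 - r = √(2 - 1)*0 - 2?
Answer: 1175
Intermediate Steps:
E(q) = -6
r = 5 (r = 3 - (√(2 - 1)*0 - 2) = 3 - (√1*0 - 2) = 3 - (1*0 - 2) = 3 - (0 - 2) = 3 - 1*(-2) = 3 + 2 = 5)
F(r, -5)*(E(-4) - 41) = (5*(-5))*(-6 - 41) = -25*(-47) = 1175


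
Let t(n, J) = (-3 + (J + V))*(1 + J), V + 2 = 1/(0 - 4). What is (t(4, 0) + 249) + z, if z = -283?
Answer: -157/4 ≈ -39.250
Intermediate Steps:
V = -9/4 (V = -2 + 1/(0 - 4) = -2 + 1/(-4) = -2 - ¼ = -9/4 ≈ -2.2500)
t(n, J) = (1 + J)*(-21/4 + J) (t(n, J) = (-3 + (J - 9/4))*(1 + J) = (-3 + (-9/4 + J))*(1 + J) = (-21/4 + J)*(1 + J) = (1 + J)*(-21/4 + J))
(t(4, 0) + 249) + z = ((-21/4 + 0² - 17/4*0) + 249) - 283 = ((-21/4 + 0 + 0) + 249) - 283 = (-21/4 + 249) - 283 = 975/4 - 283 = -157/4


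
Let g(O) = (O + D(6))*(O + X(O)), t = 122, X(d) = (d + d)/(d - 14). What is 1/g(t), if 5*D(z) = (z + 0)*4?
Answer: 27/425414 ≈ 6.3468e-5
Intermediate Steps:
D(z) = 4*z/5 (D(z) = ((z + 0)*4)/5 = (z*4)/5 = (4*z)/5 = 4*z/5)
X(d) = 2*d/(-14 + d) (X(d) = (2*d)/(-14 + d) = 2*d/(-14 + d))
g(O) = (24/5 + O)*(O + 2*O/(-14 + O)) (g(O) = (O + (4/5)*6)*(O + 2*O/(-14 + O)) = (O + 24/5)*(O + 2*O/(-14 + O)) = (24/5 + O)*(O + 2*O/(-14 + O)))
1/g(t) = 1/((1/5)*122*(-288 - 36*122 + 5*122**2)/(-14 + 122)) = 1/((1/5)*122*(-288 - 4392 + 5*14884)/108) = 1/((1/5)*122*(1/108)*(-288 - 4392 + 74420)) = 1/((1/5)*122*(1/108)*69740) = 1/(425414/27) = 27/425414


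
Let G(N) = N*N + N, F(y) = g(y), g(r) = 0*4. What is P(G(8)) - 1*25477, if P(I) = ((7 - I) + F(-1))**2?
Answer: -21252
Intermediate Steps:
g(r) = 0
F(y) = 0
G(N) = N + N**2 (G(N) = N**2 + N = N + N**2)
P(I) = (7 - I)**2 (P(I) = ((7 - I) + 0)**2 = (7 - I)**2)
P(G(8)) - 1*25477 = (7 - 8*(1 + 8))**2 - 1*25477 = (7 - 8*9)**2 - 25477 = (7 - 1*72)**2 - 25477 = (7 - 72)**2 - 25477 = (-65)**2 - 25477 = 4225 - 25477 = -21252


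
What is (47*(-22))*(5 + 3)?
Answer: -8272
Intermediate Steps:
(47*(-22))*(5 + 3) = -1034*8 = -8272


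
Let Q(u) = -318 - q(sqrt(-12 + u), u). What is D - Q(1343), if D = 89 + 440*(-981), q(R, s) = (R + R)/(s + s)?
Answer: -431233 + 11*sqrt(11)/1343 ≈ -4.3123e+5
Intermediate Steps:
q(R, s) = R/s (q(R, s) = (2*R)/((2*s)) = (2*R)*(1/(2*s)) = R/s)
D = -431551 (D = 89 - 431640 = -431551)
Q(u) = -318 - sqrt(-12 + u)/u
D - Q(1343) = -431551 - (-318 - 1*sqrt(-12 + 1343)/1343) = -431551 - (-318 - 1*1/1343*sqrt(1331)) = -431551 - (-318 - 1*1/1343*11*sqrt(11)) = -431551 - (-318 - 11*sqrt(11)/1343) = -431551 + (318 + 11*sqrt(11)/1343) = -431233 + 11*sqrt(11)/1343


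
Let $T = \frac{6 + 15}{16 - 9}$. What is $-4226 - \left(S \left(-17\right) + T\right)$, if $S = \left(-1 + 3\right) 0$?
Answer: $-4229$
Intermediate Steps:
$S = 0$ ($S = 2 \cdot 0 = 0$)
$T = 3$ ($T = \frac{21}{7} = 21 \cdot \frac{1}{7} = 3$)
$-4226 - \left(S \left(-17\right) + T\right) = -4226 - \left(0 \left(-17\right) + 3\right) = -4226 - \left(0 + 3\right) = -4226 - 3 = -4229$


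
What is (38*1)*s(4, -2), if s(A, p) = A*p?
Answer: -304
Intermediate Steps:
(38*1)*s(4, -2) = (38*1)*(4*(-2)) = 38*(-8) = -304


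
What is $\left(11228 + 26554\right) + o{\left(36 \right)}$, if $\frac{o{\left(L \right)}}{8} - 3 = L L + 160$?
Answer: $49454$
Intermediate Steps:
$o{\left(L \right)} = 1304 + 8 L^{2}$ ($o{\left(L \right)} = 24 + 8 \left(L L + 160\right) = 24 + 8 \left(L^{2} + 160\right) = 24 + 8 \left(160 + L^{2}\right) = 24 + \left(1280 + 8 L^{2}\right) = 1304 + 8 L^{2}$)
$\left(11228 + 26554\right) + o{\left(36 \right)} = \left(11228 + 26554\right) + \left(1304 + 8 \cdot 36^{2}\right) = 37782 + \left(1304 + 8 \cdot 1296\right) = 37782 + \left(1304 + 10368\right) = 37782 + 11672 = 49454$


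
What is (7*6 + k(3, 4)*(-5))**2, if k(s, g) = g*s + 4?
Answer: 1444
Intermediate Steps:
k(s, g) = 4 + g*s
(7*6 + k(3, 4)*(-5))**2 = (7*6 + (4 + 4*3)*(-5))**2 = (42 + (4 + 12)*(-5))**2 = (42 + 16*(-5))**2 = (42 - 80)**2 = (-38)**2 = 1444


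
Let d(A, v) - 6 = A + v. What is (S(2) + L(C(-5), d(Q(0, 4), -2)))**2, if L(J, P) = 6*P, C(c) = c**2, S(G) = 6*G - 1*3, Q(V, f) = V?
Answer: 1089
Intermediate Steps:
S(G) = -3 + 6*G (S(G) = 6*G - 3 = -3 + 6*G)
d(A, v) = 6 + A + v (d(A, v) = 6 + (A + v) = 6 + A + v)
(S(2) + L(C(-5), d(Q(0, 4), -2)))**2 = ((-3 + 6*2) + 6*(6 + 0 - 2))**2 = ((-3 + 12) + 6*4)**2 = (9 + 24)**2 = 33**2 = 1089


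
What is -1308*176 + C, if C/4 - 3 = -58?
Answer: -230428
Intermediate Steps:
C = -220 (C = 12 + 4*(-58) = 12 - 232 = -220)
-1308*176 + C = -1308*176 - 220 = -230208 - 220 = -230428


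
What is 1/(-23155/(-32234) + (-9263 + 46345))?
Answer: 32234/1195324343 ≈ 2.6967e-5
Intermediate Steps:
1/(-23155/(-32234) + (-9263 + 46345)) = 1/(-23155*(-1/32234) + 37082) = 1/(23155/32234 + 37082) = 1/(1195324343/32234) = 32234/1195324343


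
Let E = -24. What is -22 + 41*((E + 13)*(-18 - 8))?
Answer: 11704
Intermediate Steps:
-22 + 41*((E + 13)*(-18 - 8)) = -22 + 41*((-24 + 13)*(-18 - 8)) = -22 + 41*(-11*(-26)) = -22 + 41*286 = -22 + 11726 = 11704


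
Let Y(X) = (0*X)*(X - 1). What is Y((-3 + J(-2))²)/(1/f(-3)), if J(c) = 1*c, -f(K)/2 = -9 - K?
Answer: 0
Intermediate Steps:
f(K) = 18 + 2*K (f(K) = -2*(-9 - K) = 18 + 2*K)
J(c) = c
Y(X) = 0 (Y(X) = 0*(-1 + X) = 0)
Y((-3 + J(-2))²)/(1/f(-3)) = 0/(1/(18 + 2*(-3))) = 0/(1/(18 - 6)) = 0/(1/12) = 0*12 = 0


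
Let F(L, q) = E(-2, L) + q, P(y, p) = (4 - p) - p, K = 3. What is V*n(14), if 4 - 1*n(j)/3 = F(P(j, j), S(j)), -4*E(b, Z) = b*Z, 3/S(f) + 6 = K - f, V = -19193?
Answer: -931425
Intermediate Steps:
S(f) = 3/(-3 - f) (S(f) = 3/(-6 + (3 - f)) = 3/(-3 - f))
E(b, Z) = -Z*b/4 (E(b, Z) = -b*Z/4 = -Z*b/4)
P(y, p) = 4 - 2*p
F(L, q) = q + L/2 (F(L, q) = -¼*L*(-2) + q = L/2 + q = q + L/2)
n(j) = 6 + 3*j + 9/(3 + j) (n(j) = 12 - 3*(-3/(3 + j) + (4 - 2*j)/2) = 12 - 3*(-3/(3 + j) + (2 - j)) = 12 - 3*(2 - j - 3/(3 + j)) = 12 + (-6 + 3*j + 9/(3 + j)) = 6 + 3*j + 9/(3 + j))
V*n(14) = -57579*(3 + (2 + 14)*(3 + 14))/(3 + 14) = -57579*(3 + 16*17)/17 = -57579*(3 + 272)/17 = -57579*275/17 = -19193*825/17 = -931425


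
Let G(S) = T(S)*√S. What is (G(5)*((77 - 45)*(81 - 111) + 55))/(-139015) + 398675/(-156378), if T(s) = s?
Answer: -398675/156378 + 905*√5/27803 ≈ -2.4766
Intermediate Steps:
G(S) = S^(3/2) (G(S) = S*√S = S^(3/2))
(G(5)*((77 - 45)*(81 - 111) + 55))/(-139015) + 398675/(-156378) = (5^(3/2)*((77 - 45)*(81 - 111) + 55))/(-139015) + 398675/(-156378) = ((5*√5)*(32*(-30) + 55))*(-1/139015) + 398675*(-1/156378) = ((5*√5)*(-960 + 55))*(-1/139015) - 398675/156378 = ((5*√5)*(-905))*(-1/139015) - 398675/156378 = -4525*√5*(-1/139015) - 398675/156378 = 905*√5/27803 - 398675/156378 = -398675/156378 + 905*√5/27803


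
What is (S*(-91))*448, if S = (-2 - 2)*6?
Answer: 978432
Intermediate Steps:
S = -24 (S = -4*6 = -24)
(S*(-91))*448 = -24*(-91)*448 = 2184*448 = 978432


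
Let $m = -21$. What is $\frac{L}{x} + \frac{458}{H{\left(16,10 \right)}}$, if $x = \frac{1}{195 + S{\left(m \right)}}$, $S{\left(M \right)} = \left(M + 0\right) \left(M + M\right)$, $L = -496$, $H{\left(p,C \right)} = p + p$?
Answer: $- \frac{8546843}{16} \approx -5.3418 \cdot 10^{5}$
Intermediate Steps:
$H{\left(p,C \right)} = 2 p$
$S{\left(M \right)} = 2 M^{2}$ ($S{\left(M \right)} = M 2 M = 2 M^{2}$)
$x = \frac{1}{1077}$ ($x = \frac{1}{195 + 2 \left(-21\right)^{2}} = \frac{1}{195 + 2 \cdot 441} = \frac{1}{195 + 882} = \frac{1}{1077} \approx 0.00092851$)
$\frac{L}{x} + \frac{458}{H{\left(16,10 \right)}} = - 496 \frac{1}{\frac{1}{1077}} + \frac{458}{2 \cdot 16} = \left(-496\right) 1077 + \frac{458}{32} = -534192 + 458 \cdot \frac{1}{32} = -534192 + \frac{229}{16} = - \frac{8546843}{16}$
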